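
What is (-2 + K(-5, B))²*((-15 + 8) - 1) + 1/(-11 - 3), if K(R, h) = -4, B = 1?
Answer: -4033/14 ≈ -288.07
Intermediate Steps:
(-2 + K(-5, B))²*((-15 + 8) - 1) + 1/(-11 - 3) = (-2 - 4)²*((-15 + 8) - 1) + 1/(-11 - 3) = (-6)²*(-7 - 1) + 1/(-14) = 36*(-8) - 1/14 = -288 - 1/14 = -4033/14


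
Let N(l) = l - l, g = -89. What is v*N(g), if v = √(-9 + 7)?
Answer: 0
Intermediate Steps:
N(l) = 0
v = I*√2 (v = √(-2) = I*√2 ≈ 1.4142*I)
v*N(g) = (I*√2)*0 = 0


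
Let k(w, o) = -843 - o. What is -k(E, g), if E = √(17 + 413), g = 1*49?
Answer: 892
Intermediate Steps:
g = 49
E = √430 ≈ 20.736
-k(E, g) = -(-843 - 1*49) = -(-843 - 49) = -1*(-892) = 892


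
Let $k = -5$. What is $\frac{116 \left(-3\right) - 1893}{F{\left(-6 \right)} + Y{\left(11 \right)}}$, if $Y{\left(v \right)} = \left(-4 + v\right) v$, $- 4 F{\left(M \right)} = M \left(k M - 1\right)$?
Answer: $- \frac{4482}{241} \approx -18.598$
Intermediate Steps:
$F{\left(M \right)} = - \frac{M \left(-1 - 5 M\right)}{4}$ ($F{\left(M \right)} = - \frac{M \left(- 5 M - 1\right)}{4} = - \frac{M \left(-1 - 5 M\right)}{4}$)
$Y{\left(v \right)} = v \left(-4 + v\right)$
$\frac{116 \left(-3\right) - 1893}{F{\left(-6 \right)} + Y{\left(11 \right)}} = \frac{116 \left(-3\right) - 1893}{\frac{1}{4} \left(-6\right) \left(1 + 5 \left(-6\right)\right) + 11 \left(-4 + 11\right)} = \frac{-348 - 1893}{\frac{1}{4} \left(-6\right) \left(1 - 30\right) + 11 \cdot 7} = \frac{1}{\frac{1}{4} \left(-6\right) \left(-29\right) + 77} \left(-2241\right) = \frac{1}{\frac{87}{2} + 77} \left(-2241\right) = \frac{1}{\frac{241}{2}} \left(-2241\right) = \frac{2}{241} \left(-2241\right) = - \frac{4482}{241}$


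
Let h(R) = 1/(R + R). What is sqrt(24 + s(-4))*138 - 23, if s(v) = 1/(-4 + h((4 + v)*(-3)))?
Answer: -23 + 276*sqrt(6) ≈ 653.06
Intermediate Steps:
h(R) = 1/(2*R)
s(v) = 1/(-4 + 1/(2*(-12 - 3*v))) (s(v) = 1/(-4 + 1/(2*(((4 + v)*(-3))))) = 1/(-4 + 1/(2*(-12 - 3*v))))
sqrt(24 + s(-4))*138 - 23 = sqrt(24 + 6*(-4 - 1*(-4))/(97 + 24*(-4)))*138 - 23 = sqrt(24 + 6*(-4 + 4)/(97 - 96))*138 - 23 = sqrt(24 + 6*0/1)*138 - 23 = sqrt(24 + 6*1*0)*138 - 23 = sqrt(24 + 0)*138 - 23 = sqrt(24)*138 - 23 = (2*sqrt(6))*138 - 23 = 276*sqrt(6) - 23 = -23 + 276*sqrt(6)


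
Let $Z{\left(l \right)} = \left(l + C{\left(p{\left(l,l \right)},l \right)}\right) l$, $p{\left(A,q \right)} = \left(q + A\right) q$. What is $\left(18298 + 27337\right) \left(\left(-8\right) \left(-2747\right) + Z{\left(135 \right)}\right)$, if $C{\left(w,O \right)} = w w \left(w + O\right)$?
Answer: $299453882389619885135$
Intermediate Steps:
$p{\left(A,q \right)} = q \left(A + q\right)$ ($p{\left(A,q \right)} = \left(A + q\right) q = q \left(A + q\right)$)
$C{\left(w,O \right)} = w^{2} \left(O + w\right)$
$Z{\left(l \right)} = l \left(l + 4 l^{4} \left(l + 2 l^{2}\right)\right)$ ($Z{\left(l \right)} = \left(l + \left(l \left(l + l\right)\right)^{2} \left(l + l \left(l + l\right)\right)\right) l = \left(l + \left(l 2 l\right)^{2} \left(l + l 2 l\right)\right) l = \left(l + \left(2 l^{2}\right)^{2} \left(l + 2 l^{2}\right)\right) l = \left(l + 4 l^{4} \left(l + 2 l^{2}\right)\right) l = l \left(l + 4 l^{4} \left(l + 2 l^{2}\right)\right)$)
$\left(18298 + 27337\right) \left(\left(-8\right) \left(-2747\right) + Z{\left(135 \right)}\right) = \left(18298 + 27337\right) \left(\left(-8\right) \left(-2747\right) + \left(135^{2} + 4 \cdot 135^{6} + 8 \cdot 135^{7}\right)\right) = 45635 \left(21976 + \left(18225 + 4 \cdot 6053445140625 + 8 \cdot 817215093984375\right)\right) = 45635 \left(21976 + \left(18225 + 24213780562500 + 6537720751875000\right)\right) = 45635 \left(21976 + 6561934532455725\right) = 45635 \cdot 6561934532477701 = 299453882389619885135$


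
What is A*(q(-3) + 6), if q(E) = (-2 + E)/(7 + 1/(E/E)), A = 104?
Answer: 559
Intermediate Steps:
q(E) = -¼ + E/8 (q(E) = (-2 + E)/(7 + 1/1) = (-2 + E)/(7 + 1) = (-2 + E)/8 = (-2 + E)*(⅛) = -¼ + E/8)
A*(q(-3) + 6) = 104*((-¼ + (⅛)*(-3)) + 6) = 104*((-¼ - 3/8) + 6) = 104*(-5/8 + 6) = 104*(43/8) = 559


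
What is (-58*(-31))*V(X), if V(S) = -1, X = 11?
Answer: -1798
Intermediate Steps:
(-58*(-31))*V(X) = -58*(-31)*(-1) = 1798*(-1) = -1798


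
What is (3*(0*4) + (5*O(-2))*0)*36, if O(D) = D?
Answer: 0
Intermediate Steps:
(3*(0*4) + (5*O(-2))*0)*36 = (3*(0*4) + (5*(-2))*0)*36 = (3*0 - 10*0)*36 = (0 + 0)*36 = 0*36 = 0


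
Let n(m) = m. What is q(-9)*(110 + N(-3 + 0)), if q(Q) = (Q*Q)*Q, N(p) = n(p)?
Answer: -78003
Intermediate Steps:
N(p) = p
q(Q) = Q³ (q(Q) = Q²*Q = Q³)
q(-9)*(110 + N(-3 + 0)) = (-9)³*(110 + (-3 + 0)) = -729*(110 - 3) = -729*107 = -78003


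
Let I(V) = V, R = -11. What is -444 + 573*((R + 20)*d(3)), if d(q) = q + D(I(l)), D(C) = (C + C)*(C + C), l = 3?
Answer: 200679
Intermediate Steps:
D(C) = 4*C**2 (D(C) = (2*C)*(2*C) = 4*C**2)
d(q) = 36 + q (d(q) = q + 4*3**2 = q + 4*9 = q + 36 = 36 + q)
-444 + 573*((R + 20)*d(3)) = -444 + 573*((-11 + 20)*(36 + 3)) = -444 + 573*(9*39) = -444 + 573*351 = -444 + 201123 = 200679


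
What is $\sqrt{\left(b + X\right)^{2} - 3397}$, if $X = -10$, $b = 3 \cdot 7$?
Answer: $6 i \sqrt{91} \approx 57.236 i$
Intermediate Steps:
$b = 21$
$\sqrt{\left(b + X\right)^{2} - 3397} = \sqrt{\left(21 - 10\right)^{2} - 3397} = \sqrt{11^{2} - 3397} = \sqrt{121 - 3397} = \sqrt{-3276} = 6 i \sqrt{91}$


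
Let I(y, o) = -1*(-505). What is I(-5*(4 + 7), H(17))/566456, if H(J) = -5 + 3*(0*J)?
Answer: 505/566456 ≈ 0.00089151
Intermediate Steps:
H(J) = -5 (H(J) = -5 + 3*0 = -5 + 0 = -5)
I(y, o) = 505
I(-5*(4 + 7), H(17))/566456 = 505/566456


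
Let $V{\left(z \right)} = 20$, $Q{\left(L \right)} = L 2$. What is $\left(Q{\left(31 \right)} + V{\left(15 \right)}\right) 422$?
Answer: $34604$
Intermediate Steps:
$Q{\left(L \right)} = 2 L$
$\left(Q{\left(31 \right)} + V{\left(15 \right)}\right) 422 = \left(2 \cdot 31 + 20\right) 422 = \left(62 + 20\right) 422 = 82 \cdot 422 = 34604$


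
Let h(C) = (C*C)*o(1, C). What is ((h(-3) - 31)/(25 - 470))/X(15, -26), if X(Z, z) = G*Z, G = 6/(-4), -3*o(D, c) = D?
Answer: -68/20025 ≈ -0.0033958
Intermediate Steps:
o(D, c) = -D/3
G = -3/2 (G = 6*(-¼) = -3/2 ≈ -1.5000)
h(C) = -C²/3 (h(C) = (C*C)*(-⅓*1) = C²*(-⅓) = -C²/3)
X(Z, z) = -3*Z/2
((h(-3) - 31)/(25 - 470))/X(15, -26) = ((-⅓*(-3)² - 31)/(25 - 470))/((-3/2*15)) = ((-⅓*9 - 31)/(-445))/(-45/2) = ((-3 - 31)*(-1/445))*(-2/45) = -34*(-1/445)*(-2/45) = (34/445)*(-2/45) = -68/20025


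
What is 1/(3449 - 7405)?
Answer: -1/3956 ≈ -0.00025278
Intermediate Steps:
1/(3449 - 7405) = 1/(-3956) = -1/3956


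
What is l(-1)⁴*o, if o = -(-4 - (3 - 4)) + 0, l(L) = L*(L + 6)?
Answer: 1875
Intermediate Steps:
l(L) = L*(6 + L)
o = 3 (o = -(-4 - 1*(-1)) + 0 = -(-4 + 1) + 0 = -1*(-3) + 0 = 3 + 0 = 3)
l(-1)⁴*o = (-(6 - 1))⁴*3 = (-1*5)⁴*3 = (-5)⁴*3 = 625*3 = 1875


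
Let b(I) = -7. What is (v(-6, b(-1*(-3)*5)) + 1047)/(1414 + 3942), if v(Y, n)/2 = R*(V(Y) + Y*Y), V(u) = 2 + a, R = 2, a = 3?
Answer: 1211/5356 ≈ 0.22610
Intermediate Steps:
V(u) = 5 (V(u) = 2 + 3 = 5)
v(Y, n) = 20 + 4*Y² (v(Y, n) = 2*(2*(5 + Y*Y)) = 2*(2*(5 + Y²)) = 2*(10 + 2*Y²) = 20 + 4*Y²)
(v(-6, b(-1*(-3)*5)) + 1047)/(1414 + 3942) = ((20 + 4*(-6)²) + 1047)/(1414 + 3942) = ((20 + 4*36) + 1047)/5356 = ((20 + 144) + 1047)*(1/5356) = (164 + 1047)*(1/5356) = 1211*(1/5356) = 1211/5356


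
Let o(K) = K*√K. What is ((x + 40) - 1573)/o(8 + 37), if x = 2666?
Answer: 1133*√5/675 ≈ 3.7533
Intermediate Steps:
o(K) = K^(3/2)
((x + 40) - 1573)/o(8 + 37) = ((2666 + 40) - 1573)/((8 + 37)^(3/2)) = (2706 - 1573)/(45^(3/2)) = 1133/((135*√5)) = 1133*(√5/675) = 1133*√5/675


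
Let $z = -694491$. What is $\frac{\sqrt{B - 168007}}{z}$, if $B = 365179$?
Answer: $- \frac{2 \sqrt{5477}}{231497} \approx -0.00063938$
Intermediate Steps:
$\frac{\sqrt{B - 168007}}{z} = \frac{\sqrt{365179 - 168007}}{-694491} = \sqrt{197172} \left(- \frac{1}{694491}\right) = 6 \sqrt{5477} \left(- \frac{1}{694491}\right) = - \frac{2 \sqrt{5477}}{231497}$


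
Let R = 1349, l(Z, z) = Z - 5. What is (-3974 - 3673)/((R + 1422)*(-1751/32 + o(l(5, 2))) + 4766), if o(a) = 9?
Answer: 81568/1300487 ≈ 0.062721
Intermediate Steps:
l(Z, z) = -5 + Z
(-3974 - 3673)/((R + 1422)*(-1751/32 + o(l(5, 2))) + 4766) = (-3974 - 3673)/((1349 + 1422)*(-1751/32 + 9) + 4766) = -7647/(2771*(-1751*1/32 + 9) + 4766) = -7647/(2771*(-1751/32 + 9) + 4766) = -7647/(2771*(-1463/32) + 4766) = -7647/(-4053973/32 + 4766) = -7647/(-3901461/32) = -7647*(-32/3901461) = 81568/1300487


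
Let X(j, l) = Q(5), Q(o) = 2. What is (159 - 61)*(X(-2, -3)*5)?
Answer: 980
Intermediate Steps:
X(j, l) = 2
(159 - 61)*(X(-2, -3)*5) = (159 - 61)*(2*5) = 98*10 = 980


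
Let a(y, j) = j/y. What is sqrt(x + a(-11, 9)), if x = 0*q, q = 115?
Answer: 3*I*sqrt(11)/11 ≈ 0.90453*I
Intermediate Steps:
x = 0 (x = 0*115 = 0)
sqrt(x + a(-11, 9)) = sqrt(0 + 9/(-11)) = sqrt(0 + 9*(-1/11)) = sqrt(0 - 9/11) = sqrt(-9/11) = 3*I*sqrt(11)/11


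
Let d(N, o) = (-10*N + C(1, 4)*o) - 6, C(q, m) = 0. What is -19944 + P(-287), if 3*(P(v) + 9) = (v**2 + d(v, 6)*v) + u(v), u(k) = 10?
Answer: -799448/3 ≈ -2.6648e+5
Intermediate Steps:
d(N, o) = -6 - 10*N (d(N, o) = (-10*N + 0*o) - 6 = (-10*N + 0) - 6 = -10*N - 6 = -6 - 10*N)
P(v) = -17/3 + v**2/3 + v*(-6 - 10*v)/3 (P(v) = -9 + ((v**2 + (-6 - 10*v)*v) + 10)/3 = -9 + ((v**2 + v*(-6 - 10*v)) + 10)/3 = -9 + (10 + v**2 + v*(-6 - 10*v))/3 = -9 + (10/3 + v**2/3 + v*(-6 - 10*v)/3) = -17/3 + v**2/3 + v*(-6 - 10*v)/3)
-19944 + P(-287) = -19944 + (-17/3 - 3*(-287)**2 - 2*(-287)) = -19944 + (-17/3 - 3*82369 + 574) = -19944 + (-17/3 - 247107 + 574) = -19944 - 739616/3 = -799448/3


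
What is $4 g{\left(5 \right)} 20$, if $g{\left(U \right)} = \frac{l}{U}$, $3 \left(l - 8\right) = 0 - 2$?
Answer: $\frac{352}{3} \approx 117.33$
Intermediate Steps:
$l = \frac{22}{3}$ ($l = 8 + \frac{0 - 2}{3} = 8 + \frac{1}{3} \left(-2\right) = 8 - \frac{2}{3} = \frac{22}{3} \approx 7.3333$)
$g{\left(U \right)} = \frac{22}{3 U}$
$4 g{\left(5 \right)} 20 = 4 \frac{22}{3 \cdot 5} \cdot 20 = 4 \cdot \frac{22}{3} \cdot \frac{1}{5} \cdot 20 = 4 \cdot \frac{22}{15} \cdot 20 = \frac{88}{15} \cdot 20 = \frac{352}{3}$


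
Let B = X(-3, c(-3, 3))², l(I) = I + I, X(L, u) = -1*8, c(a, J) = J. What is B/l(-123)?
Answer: -32/123 ≈ -0.26016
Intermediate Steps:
X(L, u) = -8
l(I) = 2*I
B = 64 (B = (-8)² = 64)
B/l(-123) = 64/((2*(-123))) = 64/(-246) = 64*(-1/246) = -32/123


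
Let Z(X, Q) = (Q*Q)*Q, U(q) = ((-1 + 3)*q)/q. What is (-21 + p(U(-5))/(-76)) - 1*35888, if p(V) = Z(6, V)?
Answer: -682273/19 ≈ -35909.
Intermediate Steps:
U(q) = 2 (U(q) = (2*q)/q = 2)
Z(X, Q) = Q**3 (Z(X, Q) = Q**2*Q = Q**3)
p(V) = V**3
(-21 + p(U(-5))/(-76)) - 1*35888 = (-21 + 2**3/(-76)) - 1*35888 = (-21 + 8*(-1/76)) - 35888 = (-21 - 2/19) - 35888 = -401/19 - 35888 = -682273/19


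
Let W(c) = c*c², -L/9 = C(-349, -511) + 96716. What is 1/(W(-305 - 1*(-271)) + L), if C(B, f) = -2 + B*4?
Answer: -1/897166 ≈ -1.1146e-6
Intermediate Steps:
C(B, f) = -2 + 4*B
L = -857862 (L = -9*((-2 + 4*(-349)) + 96716) = -9*((-2 - 1396) + 96716) = -9*(-1398 + 96716) = -9*95318 = -857862)
W(c) = c³
1/(W(-305 - 1*(-271)) + L) = 1/((-305 - 1*(-271))³ - 857862) = 1/((-305 + 271)³ - 857862) = 1/((-34)³ - 857862) = 1/(-39304 - 857862) = 1/(-897166) = -1/897166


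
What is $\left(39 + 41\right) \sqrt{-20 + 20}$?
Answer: $0$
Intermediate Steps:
$\left(39 + 41\right) \sqrt{-20 + 20} = 80 \sqrt{0} = 80 \cdot 0 = 0$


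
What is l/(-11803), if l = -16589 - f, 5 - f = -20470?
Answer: 37064/11803 ≈ 3.1402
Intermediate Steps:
f = 20475 (f = 5 - 1*(-20470) = 5 + 20470 = 20475)
l = -37064 (l = -16589 - 1*20475 = -16589 - 20475 = -37064)
l/(-11803) = -37064/(-11803) = -37064*(-1/11803) = 37064/11803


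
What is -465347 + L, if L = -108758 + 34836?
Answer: -539269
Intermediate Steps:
L = -73922
-465347 + L = -465347 - 73922 = -539269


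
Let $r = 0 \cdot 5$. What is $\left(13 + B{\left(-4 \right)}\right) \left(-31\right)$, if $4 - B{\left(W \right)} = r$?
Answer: $-527$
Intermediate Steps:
$r = 0$
$B{\left(W \right)} = 4$ ($B{\left(W \right)} = 4 - 0 = 4 + 0 = 4$)
$\left(13 + B{\left(-4 \right)}\right) \left(-31\right) = \left(13 + 4\right) \left(-31\right) = 17 \left(-31\right) = -527$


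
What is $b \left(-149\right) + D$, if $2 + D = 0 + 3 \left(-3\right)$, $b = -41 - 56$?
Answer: $14442$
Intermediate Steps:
$b = -97$ ($b = -41 - 56 = -97$)
$D = -11$ ($D = -2 + \left(0 + 3 \left(-3\right)\right) = -2 + \left(0 - 9\right) = -2 - 9 = -11$)
$b \left(-149\right) + D = \left(-97\right) \left(-149\right) - 11 = 14453 - 11 = 14442$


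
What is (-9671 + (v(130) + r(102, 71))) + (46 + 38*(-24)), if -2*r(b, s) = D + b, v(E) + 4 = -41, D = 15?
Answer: -21281/2 ≈ -10641.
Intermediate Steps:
v(E) = -45 (v(E) = -4 - 41 = -45)
r(b, s) = -15/2 - b/2 (r(b, s) = -(15 + b)/2 = -15/2 - b/2)
(-9671 + (v(130) + r(102, 71))) + (46 + 38*(-24)) = (-9671 + (-45 + (-15/2 - ½*102))) + (46 + 38*(-24)) = (-9671 + (-45 + (-15/2 - 51))) + (46 - 912) = (-9671 + (-45 - 117/2)) - 866 = (-9671 - 207/2) - 866 = -19549/2 - 866 = -21281/2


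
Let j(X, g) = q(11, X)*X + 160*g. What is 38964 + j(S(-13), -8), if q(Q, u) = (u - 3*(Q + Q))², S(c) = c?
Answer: -43449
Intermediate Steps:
q(Q, u) = (u - 6*Q)²
j(X, g) = 160*g + X*(66 - X)² (j(X, g) = (-X + 6*11)²*X + 160*g = (-X + 66)²*X + 160*g = (66 - X)²*X + 160*g = X*(66 - X)² + 160*g = 160*g + X*(66 - X)²)
38964 + j(S(-13), -8) = 38964 + (160*(-8) - 13*(-66 - 13)²) = 38964 + (-1280 - 13*(-79)²) = 38964 + (-1280 - 13*6241) = 38964 + (-1280 - 81133) = 38964 - 82413 = -43449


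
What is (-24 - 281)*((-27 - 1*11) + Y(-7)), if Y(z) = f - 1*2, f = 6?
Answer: 10370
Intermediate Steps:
Y(z) = 4 (Y(z) = 6 - 1*2 = 6 - 2 = 4)
(-24 - 281)*((-27 - 1*11) + Y(-7)) = (-24 - 281)*((-27 - 1*11) + 4) = -305*((-27 - 11) + 4) = -305*(-38 + 4) = -305*(-34) = 10370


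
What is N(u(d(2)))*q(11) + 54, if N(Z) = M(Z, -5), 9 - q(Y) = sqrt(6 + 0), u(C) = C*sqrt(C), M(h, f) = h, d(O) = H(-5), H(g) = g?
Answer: 54 + 5*I*sqrt(5)*(-9 + sqrt(6)) ≈ 54.0 - 73.237*I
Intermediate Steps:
d(O) = -5
u(C) = C**(3/2)
q(Y) = 9 - sqrt(6) (q(Y) = 9 - sqrt(6 + 0) = 9 - sqrt(6))
N(Z) = Z
N(u(d(2)))*q(11) + 54 = (-5)**(3/2)*(9 - sqrt(6)) + 54 = (-5*I*sqrt(5))*(9 - sqrt(6)) + 54 = -5*I*sqrt(5)*(9 - sqrt(6)) + 54 = 54 - 5*I*sqrt(5)*(9 - sqrt(6))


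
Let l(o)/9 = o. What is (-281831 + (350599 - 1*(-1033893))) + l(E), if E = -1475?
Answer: 1089386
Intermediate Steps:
l(o) = 9*o
(-281831 + (350599 - 1*(-1033893))) + l(E) = (-281831 + (350599 - 1*(-1033893))) + 9*(-1475) = (-281831 + (350599 + 1033893)) - 13275 = (-281831 + 1384492) - 13275 = 1102661 - 13275 = 1089386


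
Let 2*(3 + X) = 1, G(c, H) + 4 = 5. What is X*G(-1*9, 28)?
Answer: -5/2 ≈ -2.5000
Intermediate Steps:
G(c, H) = 1 (G(c, H) = -4 + 5 = 1)
X = -5/2 (X = -3 + (1/2)*1 = -3 + 1/2 = -5/2 ≈ -2.5000)
X*G(-1*9, 28) = -5/2*1 = -5/2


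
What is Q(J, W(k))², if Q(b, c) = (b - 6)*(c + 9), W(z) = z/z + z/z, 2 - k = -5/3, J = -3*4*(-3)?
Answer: 108900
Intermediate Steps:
J = 36 (J = -12*(-3) = 36)
k = 11/3 (k = 2 - (-5)/3 = 2 - 1*(-5/3) = 2 + 5/3 = 11/3 ≈ 3.6667)
W(z) = 2 (W(z) = 1 + 1 = 2)
Q(b, c) = (-6 + b)*(9 + c)
Q(J, W(k))² = (-54 - 6*2 + 9*36 + 36*2)² = (-54 - 12 + 324 + 72)² = 330² = 108900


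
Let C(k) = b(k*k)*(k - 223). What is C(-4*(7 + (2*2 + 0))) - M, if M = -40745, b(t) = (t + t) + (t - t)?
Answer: -993079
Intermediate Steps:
b(t) = 2*t (b(t) = 2*t + 0 = 2*t)
C(k) = 2*k**2*(-223 + k) (C(k) = (2*(k*k))*(k - 223) = (2*k**2)*(-223 + k) = 2*k**2*(-223 + k))
C(-4*(7 + (2*2 + 0))) - M = 2*(-4*(7 + (2*2 + 0)))**2*(-223 - 4*(7 + (2*2 + 0))) - 1*(-40745) = 2*(-4*(7 + (4 + 0)))**2*(-223 - 4*(7 + (4 + 0))) + 40745 = 2*(-4*(7 + 4))**2*(-223 - 4*(7 + 4)) + 40745 = 2*(-4*11)**2*(-223 - 4*11) + 40745 = 2*(-44)**2*(-223 - 44) + 40745 = 2*1936*(-267) + 40745 = -1033824 + 40745 = -993079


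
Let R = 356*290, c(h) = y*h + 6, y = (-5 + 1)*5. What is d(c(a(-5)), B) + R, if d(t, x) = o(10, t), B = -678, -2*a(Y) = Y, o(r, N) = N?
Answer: 103196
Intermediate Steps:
y = -20 (y = -4*5 = -20)
a(Y) = -Y/2
c(h) = 6 - 20*h (c(h) = -20*h + 6 = 6 - 20*h)
d(t, x) = t
R = 103240
d(c(a(-5)), B) + R = (6 - (-10)*(-5)) + 103240 = (6 - 20*5/2) + 103240 = (6 - 50) + 103240 = -44 + 103240 = 103196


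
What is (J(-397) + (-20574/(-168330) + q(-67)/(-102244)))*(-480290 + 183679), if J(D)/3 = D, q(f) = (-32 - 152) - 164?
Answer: 253303572932636961/717113855 ≈ 3.5323e+8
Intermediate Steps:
q(f) = -348 (q(f) = -184 - 164 = -348)
J(D) = 3*D
(J(-397) + (-20574/(-168330) + q(-67)/(-102244)))*(-480290 + 183679) = (3*(-397) + (-20574/(-168330) - 348/(-102244)))*(-480290 + 183679) = (-1191 + (-20574*(-1/168330) - 348*(-1/102244)))*(-296611) = (-1191 + (3429/28055 + 87/25561))*(-296611) = (-1191 + 90089454/717113855)*(-296611) = -853992511851/717113855*(-296611) = 253303572932636961/717113855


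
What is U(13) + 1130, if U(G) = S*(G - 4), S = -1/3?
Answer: 1127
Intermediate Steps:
S = -⅓ (S = -1*⅓ = -⅓ ≈ -0.33333)
U(G) = 4/3 - G/3 (U(G) = -(G - 4)/3 = -(-4 + G)/3 = 4/3 - G/3)
U(13) + 1130 = (4/3 - ⅓*13) + 1130 = (4/3 - 13/3) + 1130 = -3 + 1130 = 1127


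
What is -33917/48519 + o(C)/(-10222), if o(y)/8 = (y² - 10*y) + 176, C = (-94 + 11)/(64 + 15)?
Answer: -68900776693/81455104251 ≈ -0.84587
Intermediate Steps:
C = -83/79 ≈ -1.0506
o(y) = 1408 - 80*y + 8*y² (o(y) = 8*((y² - 10*y) + 176) = 8*(176 + y² - 10*y) = 1408 - 80*y + 8*y²)
-33917/48519 + o(C)/(-10222) = -33917/48519 + (1408 - 80*(-83/79) + 8*(-83/79)²)/(-10222) = -33917*1/48519 + (1408 + 6640/79 + 8*(6889/6241))*(-1/10222) = -33917/48519 + (1408 + 6640/79 + 55112/6241)*(-1/10222) = -33917/48519 + (9367000/6241)*(-1/10222) = -33917/48519 - 246500/1678829 = -68900776693/81455104251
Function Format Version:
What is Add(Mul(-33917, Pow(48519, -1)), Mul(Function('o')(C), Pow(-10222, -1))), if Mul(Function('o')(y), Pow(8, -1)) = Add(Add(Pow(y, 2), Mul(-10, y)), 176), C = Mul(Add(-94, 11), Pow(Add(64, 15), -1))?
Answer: Rational(-68900776693, 81455104251) ≈ -0.84587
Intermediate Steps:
C = Rational(-83, 79) (C = Mul(-83, Pow(79, -1)) = Mul(-83, Rational(1, 79)) = Rational(-83, 79) ≈ -1.0506)
Function('o')(y) = Add(1408, Mul(-80, y), Mul(8, Pow(y, 2))) (Function('o')(y) = Mul(8, Add(Add(Pow(y, 2), Mul(-10, y)), 176)) = Mul(8, Add(176, Pow(y, 2), Mul(-10, y))) = Add(1408, Mul(-80, y), Mul(8, Pow(y, 2))))
Add(Mul(-33917, Pow(48519, -1)), Mul(Function('o')(C), Pow(-10222, -1))) = Add(Mul(-33917, Pow(48519, -1)), Mul(Add(1408, Mul(-80, Rational(-83, 79)), Mul(8, Pow(Rational(-83, 79), 2))), Pow(-10222, -1))) = Add(Mul(-33917, Rational(1, 48519)), Mul(Add(1408, Rational(6640, 79), Mul(8, Rational(6889, 6241))), Rational(-1, 10222))) = Add(Rational(-33917, 48519), Mul(Add(1408, Rational(6640, 79), Rational(55112, 6241)), Rational(-1, 10222))) = Add(Rational(-33917, 48519), Mul(Rational(9367000, 6241), Rational(-1, 10222))) = Add(Rational(-33917, 48519), Rational(-246500, 1678829)) = Rational(-68900776693, 81455104251)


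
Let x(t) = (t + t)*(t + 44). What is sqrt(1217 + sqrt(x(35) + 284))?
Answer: sqrt(1217 + 3*sqrt(646)) ≈ 35.962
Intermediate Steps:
x(t) = 2*t*(44 + t) (x(t) = (2*t)*(44 + t) = 2*t*(44 + t))
sqrt(1217 + sqrt(x(35) + 284)) = sqrt(1217 + sqrt(2*35*(44 + 35) + 284)) = sqrt(1217 + sqrt(2*35*79 + 284)) = sqrt(1217 + sqrt(5530 + 284)) = sqrt(1217 + sqrt(5814)) = sqrt(1217 + 3*sqrt(646))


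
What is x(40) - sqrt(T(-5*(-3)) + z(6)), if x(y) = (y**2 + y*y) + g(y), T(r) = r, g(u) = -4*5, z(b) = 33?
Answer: 3180 - 4*sqrt(3) ≈ 3173.1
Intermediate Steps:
g(u) = -20
x(y) = -20 + 2*y**2 (x(y) = (y**2 + y*y) - 20 = (y**2 + y**2) - 20 = 2*y**2 - 20 = -20 + 2*y**2)
x(40) - sqrt(T(-5*(-3)) + z(6)) = (-20 + 2*40**2) - sqrt(-5*(-3) + 33) = (-20 + 2*1600) - sqrt(15 + 33) = (-20 + 3200) - sqrt(48) = 3180 - 4*sqrt(3)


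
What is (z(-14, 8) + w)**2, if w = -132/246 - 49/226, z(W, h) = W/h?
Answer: 2152310449/343435024 ≈ 6.2670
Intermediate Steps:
w = -6981/9266 (w = -132*1/246 - 49*1/226 = -22/41 - 49/226 = -6981/9266 ≈ -0.75340)
(z(-14, 8) + w)**2 = (-14/8 - 6981/9266)**2 = (-14*1/8 - 6981/9266)**2 = (-7/4 - 6981/9266)**2 = (-46393/18532)**2 = 2152310449/343435024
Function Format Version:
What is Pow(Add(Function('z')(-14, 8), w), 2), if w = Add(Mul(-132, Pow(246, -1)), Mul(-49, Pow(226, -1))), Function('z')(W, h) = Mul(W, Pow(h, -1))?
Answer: Rational(2152310449, 343435024) ≈ 6.2670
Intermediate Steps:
w = Rational(-6981, 9266) (w = Add(Mul(-132, Rational(1, 246)), Mul(-49, Rational(1, 226))) = Add(Rational(-22, 41), Rational(-49, 226)) = Rational(-6981, 9266) ≈ -0.75340)
Pow(Add(Function('z')(-14, 8), w), 2) = Pow(Add(Mul(-14, Pow(8, -1)), Rational(-6981, 9266)), 2) = Pow(Add(Mul(-14, Rational(1, 8)), Rational(-6981, 9266)), 2) = Pow(Add(Rational(-7, 4), Rational(-6981, 9266)), 2) = Pow(Rational(-46393, 18532), 2) = Rational(2152310449, 343435024)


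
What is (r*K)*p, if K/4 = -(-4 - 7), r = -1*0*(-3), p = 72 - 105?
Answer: 0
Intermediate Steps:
p = -33
r = 0 (r = 0*(-3) = 0)
K = 44 (K = 4*(-(-4 - 7)) = 4*(-1*(-11)) = 4*11 = 44)
(r*K)*p = (0*44)*(-33) = 0*(-33) = 0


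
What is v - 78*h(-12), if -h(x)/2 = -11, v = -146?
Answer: -1862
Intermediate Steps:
h(x) = 22 (h(x) = -2*(-11) = 22)
v - 78*h(-12) = -146 - 78*22 = -146 - 1716 = -1862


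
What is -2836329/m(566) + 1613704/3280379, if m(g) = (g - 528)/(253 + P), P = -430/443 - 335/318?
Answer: -109653425934625112953/5853521409116 ≈ -1.8733e+7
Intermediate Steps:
P = -285145/140874 (P = -430*1/443 - 335*1/318 = -430/443 - 335/318 = -285145/140874 ≈ -2.0241)
m(g) = -74381472/35355977 + 140874*g/35355977 (m(g) = (g - 528)/(253 - 285145/140874) = (-528 + g)/(35355977/140874) = (-528 + g)*(140874/35355977) = -74381472/35355977 + 140874*g/35355977)
-2836329/m(566) + 1613704/3280379 = -2836329/(-74381472/35355977 + (140874/35355977)*566) + 1613704/3280379 = -2836329/(-74381472/35355977 + 79734684/35355977) + 1613704*(1/3280379) = -2836329/5353212/35355977 + 1613704/3280379 = -2836329*35355977/5353212 + 1613704/3280379 = -33427060962811/1784404 + 1613704/3280379 = -109653425934625112953/5853521409116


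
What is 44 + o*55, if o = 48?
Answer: 2684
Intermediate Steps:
44 + o*55 = 44 + 48*55 = 44 + 2640 = 2684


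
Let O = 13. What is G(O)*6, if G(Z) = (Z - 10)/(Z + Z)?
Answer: 9/13 ≈ 0.69231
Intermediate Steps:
G(Z) = (-10 + Z)/(2*Z) (G(Z) = (-10 + Z)/((2*Z)) = (-10 + Z)*(1/(2*Z)) = (-10 + Z)/(2*Z))
G(O)*6 = ((1/2)*(-10 + 13)/13)*6 = ((1/2)*(1/13)*3)*6 = (3/26)*6 = 9/13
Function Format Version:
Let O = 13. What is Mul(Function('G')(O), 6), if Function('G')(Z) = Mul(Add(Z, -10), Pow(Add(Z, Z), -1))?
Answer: Rational(9, 13) ≈ 0.69231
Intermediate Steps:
Function('G')(Z) = Mul(Rational(1, 2), Pow(Z, -1), Add(-10, Z)) (Function('G')(Z) = Mul(Add(-10, Z), Pow(Mul(2, Z), -1)) = Mul(Add(-10, Z), Mul(Rational(1, 2), Pow(Z, -1))) = Mul(Rational(1, 2), Pow(Z, -1), Add(-10, Z)))
Mul(Function('G')(O), 6) = Mul(Mul(Rational(1, 2), Pow(13, -1), Add(-10, 13)), 6) = Mul(Mul(Rational(1, 2), Rational(1, 13), 3), 6) = Mul(Rational(3, 26), 6) = Rational(9, 13)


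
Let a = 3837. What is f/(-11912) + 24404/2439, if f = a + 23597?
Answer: 111894461/14526684 ≈ 7.7027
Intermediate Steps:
f = 27434 (f = 3837 + 23597 = 27434)
f/(-11912) + 24404/2439 = 27434/(-11912) + 24404/2439 = 27434*(-1/11912) + 24404*(1/2439) = -13717/5956 + 24404/2439 = 111894461/14526684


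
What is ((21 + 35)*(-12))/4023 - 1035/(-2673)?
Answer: 9743/44253 ≈ 0.22017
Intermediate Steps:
((21 + 35)*(-12))/4023 - 1035/(-2673) = (56*(-12))*(1/4023) - 1035*(-1/2673) = -672*1/4023 + 115/297 = -224/1341 + 115/297 = 9743/44253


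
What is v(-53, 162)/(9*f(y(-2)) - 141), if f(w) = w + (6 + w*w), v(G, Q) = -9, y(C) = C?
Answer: 3/23 ≈ 0.13043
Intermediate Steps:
f(w) = 6 + w + w² (f(w) = w + (6 + w²) = 6 + w + w²)
v(-53, 162)/(9*f(y(-2)) - 141) = -9/(9*(6 - 2 + (-2)²) - 141) = -9/(9*(6 - 2 + 4) - 141) = -9/(9*8 - 141) = -9/(72 - 141) = -9/(-69) = -9*(-1/69) = 3/23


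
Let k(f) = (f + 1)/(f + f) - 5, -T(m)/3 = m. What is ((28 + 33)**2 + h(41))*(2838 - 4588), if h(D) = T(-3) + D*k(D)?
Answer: -6205500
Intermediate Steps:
T(m) = -3*m
k(f) = -5 + (1 + f)/(2*f) (k(f) = (1 + f)/((2*f)) - 5 = (1 + f)*(1/(2*f)) - 5 = (1 + f)/(2*f) - 5 = -5 + (1 + f)/(2*f))
h(D) = 19/2 - 9*D/2 (h(D) = -3*(-3) + D*((1 - 9*D)/(2*D)) = 9 + (1/2 - 9*D/2) = 19/2 - 9*D/2)
((28 + 33)**2 + h(41))*(2838 - 4588) = ((28 + 33)**2 + (19/2 - 9/2*41))*(2838 - 4588) = (61**2 + (19/2 - 369/2))*(-1750) = (3721 - 175)*(-1750) = 3546*(-1750) = -6205500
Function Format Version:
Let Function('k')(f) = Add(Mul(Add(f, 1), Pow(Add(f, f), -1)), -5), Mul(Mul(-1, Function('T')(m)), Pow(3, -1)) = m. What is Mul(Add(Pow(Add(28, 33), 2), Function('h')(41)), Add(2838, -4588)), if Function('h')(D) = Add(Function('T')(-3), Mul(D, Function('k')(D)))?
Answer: -6205500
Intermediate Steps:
Function('T')(m) = Mul(-3, m)
Function('k')(f) = Add(-5, Mul(Rational(1, 2), Pow(f, -1), Add(1, f))) (Function('k')(f) = Add(Mul(Add(1, f), Pow(Mul(2, f), -1)), -5) = Add(Mul(Add(1, f), Mul(Rational(1, 2), Pow(f, -1))), -5) = Add(Mul(Rational(1, 2), Pow(f, -1), Add(1, f)), -5) = Add(-5, Mul(Rational(1, 2), Pow(f, -1), Add(1, f))))
Function('h')(D) = Add(Rational(19, 2), Mul(Rational(-9, 2), D)) (Function('h')(D) = Add(Mul(-3, -3), Mul(D, Mul(Rational(1, 2), Pow(D, -1), Add(1, Mul(-9, D))))) = Add(9, Add(Rational(1, 2), Mul(Rational(-9, 2), D))) = Add(Rational(19, 2), Mul(Rational(-9, 2), D)))
Mul(Add(Pow(Add(28, 33), 2), Function('h')(41)), Add(2838, -4588)) = Mul(Add(Pow(Add(28, 33), 2), Add(Rational(19, 2), Mul(Rational(-9, 2), 41))), Add(2838, -4588)) = Mul(Add(Pow(61, 2), Add(Rational(19, 2), Rational(-369, 2))), -1750) = Mul(Add(3721, -175), -1750) = Mul(3546, -1750) = -6205500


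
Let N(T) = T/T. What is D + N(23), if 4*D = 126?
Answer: 65/2 ≈ 32.500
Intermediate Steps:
D = 63/2 (D = (¼)*126 = 63/2 ≈ 31.500)
N(T) = 1
D + N(23) = 63/2 + 1 = 65/2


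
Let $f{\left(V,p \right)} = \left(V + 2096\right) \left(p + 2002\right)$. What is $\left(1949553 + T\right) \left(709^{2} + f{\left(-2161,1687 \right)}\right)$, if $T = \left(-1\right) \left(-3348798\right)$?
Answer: $1392915284496$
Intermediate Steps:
$f{\left(V,p \right)} = \left(2002 + p\right) \left(2096 + V\right)$ ($f{\left(V,p \right)} = \left(2096 + V\right) \left(2002 + p\right) = \left(2002 + p\right) \left(2096 + V\right)$)
$T = 3348798$
$\left(1949553 + T\right) \left(709^{2} + f{\left(-2161,1687 \right)}\right) = \left(1949553 + 3348798\right) \left(709^{2} + \left(4196192 + 2002 \left(-2161\right) + 2096 \cdot 1687 - 3645607\right)\right) = 5298351 \left(502681 + \left(4196192 - 4326322 + 3535952 - 3645607\right)\right) = 5298351 \left(502681 - 239785\right) = 5298351 \cdot 262896 = 1392915284496$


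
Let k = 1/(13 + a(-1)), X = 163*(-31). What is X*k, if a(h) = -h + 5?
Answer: -5053/19 ≈ -265.95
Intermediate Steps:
a(h) = 5 - h
X = -5053
k = 1/19 (k = 1/(13 + (5 - 1*(-1))) = 1/(13 + (5 + 1)) = 1/(13 + 6) = 1/19 ≈ 0.052632)
X*k = -5053*1/19 = -5053/19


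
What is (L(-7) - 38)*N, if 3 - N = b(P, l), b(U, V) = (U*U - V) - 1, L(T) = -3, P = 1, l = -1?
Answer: -82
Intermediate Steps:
b(U, V) = -1 + U² - V (b(U, V) = (U² - V) - 1 = -1 + U² - V)
N = 2 (N = 3 - (-1 + 1² - 1*(-1)) = 3 - (-1 + 1 + 1) = 3 - 1*1 = 3 - 1 = 2)
(L(-7) - 38)*N = (-3 - 38)*2 = -41*2 = -82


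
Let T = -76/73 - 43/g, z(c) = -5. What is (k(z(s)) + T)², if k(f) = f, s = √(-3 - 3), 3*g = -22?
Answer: 81225/2579236 ≈ 0.031492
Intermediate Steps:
g = -22/3 (g = (⅓)*(-22) = -22/3 ≈ -7.3333)
s = I*√6 (s = √(-6) = I*√6 ≈ 2.4495*I)
T = 7745/1606 (T = -76/73 - 43/(-22/3) = -76*1/73 - 43*(-3/22) = -76/73 + 129/22 = 7745/1606 ≈ 4.8225)
(k(z(s)) + T)² = (-5 + 7745/1606)² = (-285/1606)² = 81225/2579236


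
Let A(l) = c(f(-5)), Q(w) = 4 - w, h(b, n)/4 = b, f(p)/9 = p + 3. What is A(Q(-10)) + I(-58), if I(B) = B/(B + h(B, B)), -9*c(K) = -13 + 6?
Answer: 44/45 ≈ 0.97778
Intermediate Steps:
f(p) = 27 + 9*p (f(p) = 9*(p + 3) = 9*(3 + p) = 27 + 9*p)
c(K) = 7/9 (c(K) = -(-13 + 6)/9 = -⅑*(-7) = 7/9)
h(b, n) = 4*b
A(l) = 7/9
I(B) = ⅕ (I(B) = B/(B + 4*B) = B/((5*B)) = (1/(5*B))*B = ⅕)
A(Q(-10)) + I(-58) = 7/9 + ⅕ = 44/45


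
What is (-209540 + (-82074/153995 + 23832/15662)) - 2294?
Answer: -255456809672804/1205934845 ≈ -2.1183e+5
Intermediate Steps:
(-209540 + (-82074/153995 + 23832/15662)) - 2294 = (-209540 + (-82074*1/153995 + 23832*(1/15662))) - 2294 = (-209540 + (-82074/153995 + 11916/7831)) - 2294 = (-209540 + 1192282926/1205934845) - 2294 = -252690395138374/1205934845 - 2294 = -255456809672804/1205934845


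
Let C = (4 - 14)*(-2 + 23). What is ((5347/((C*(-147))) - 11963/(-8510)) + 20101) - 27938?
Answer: -102919704806/13135185 ≈ -7835.4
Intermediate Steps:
C = -210 (C = -10*21 = -210)
((5347/((C*(-147))) - 11963/(-8510)) + 20101) - 27938 = ((5347/((-210*(-147))) - 11963/(-8510)) + 20101) - 27938 = ((5347/30870 - 11963*(-1/8510)) + 20101) - 27938 = ((5347*(1/30870) + 11963/8510) + 20101) - 27938 = ((5347/30870 + 11963/8510) + 20101) - 27938 = (20740039/13135185 + 20101) - 27938 = 264051093724/13135185 - 27938 = -102919704806/13135185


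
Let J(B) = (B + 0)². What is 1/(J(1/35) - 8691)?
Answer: -1225/10646474 ≈ -0.00011506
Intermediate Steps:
J(B) = B²
1/(J(1/35) - 8691) = 1/((1/35)² - 8691) = 1/(1/1225 - 8691) = 1/(-10646474/1225) = -1225/10646474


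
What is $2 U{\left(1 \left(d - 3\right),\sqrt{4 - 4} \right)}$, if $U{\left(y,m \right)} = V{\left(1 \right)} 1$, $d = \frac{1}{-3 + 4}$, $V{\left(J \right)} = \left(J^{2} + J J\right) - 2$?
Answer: $0$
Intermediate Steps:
$V{\left(J \right)} = -2 + 2 J^{2}$ ($V{\left(J \right)} = \left(J^{2} + J^{2}\right) - 2 = 2 J^{2} - 2 = -2 + 2 J^{2}$)
$d = 1$ ($d = 1^{-1} = 1$)
$U{\left(y,m \right)} = 0$ ($U{\left(y,m \right)} = \left(-2 + 2 \cdot 1^{2}\right) 1 = \left(-2 + 2 \cdot 1\right) 1 = \left(-2 + 2\right) 1 = 0 \cdot 1 = 0$)
$2 U{\left(1 \left(d - 3\right),\sqrt{4 - 4} \right)} = 2 \cdot 0 = 0$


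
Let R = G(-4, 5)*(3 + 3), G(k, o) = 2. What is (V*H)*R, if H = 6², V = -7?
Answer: -3024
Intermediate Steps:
H = 36
R = 12 (R = 2*(3 + 3) = 2*6 = 12)
(V*H)*R = -7*36*12 = -252*12 = -3024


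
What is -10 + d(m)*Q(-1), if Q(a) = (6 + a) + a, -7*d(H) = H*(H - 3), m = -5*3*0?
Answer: -10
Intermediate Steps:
m = 0 (m = -15*0 = 0)
d(H) = -H*(-3 + H)/7 (d(H) = -H*(H - 3)/7 = -H*(-3 + H)/7)
Q(a) = 6 + 2*a
-10 + d(m)*Q(-1) = -10 + ((⅐)*0*(3 - 1*0))*(6 + 2*(-1)) = -10 + ((⅐)*0*(3 + 0))*(6 - 2) = -10 + ((⅐)*0*3)*4 = -10 + 0*4 = -10 + 0 = -10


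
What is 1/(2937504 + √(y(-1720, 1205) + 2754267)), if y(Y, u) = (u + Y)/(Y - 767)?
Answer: 456598278/1341258839901703 - √1064725509183/5365035359606812 ≈ 3.4023e-7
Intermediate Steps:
y(Y, u) = (Y + u)/(-767 + Y)
1/(2937504 + √(y(-1720, 1205) + 2754267)) = 1/(2937504 + √((-1720 + 1205)/(-767 - 1720) + 2754267)) = 1/(2937504 + √(-515/(-2487) + 2754267)) = 1/(2937504 + √(-1/2487*(-515) + 2754267)) = 1/(2937504 + √(515/2487 + 2754267)) = 1/(2937504 + √(6849862544/2487)) = 1/(2937504 + 4*√1064725509183/2487)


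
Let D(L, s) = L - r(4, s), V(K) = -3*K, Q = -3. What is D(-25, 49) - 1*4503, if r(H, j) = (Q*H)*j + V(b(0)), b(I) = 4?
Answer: -3928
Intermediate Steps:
r(H, j) = -12 - 3*H*j (r(H, j) = (-3*H)*j - 3*4 = -3*H*j - 12 = -12 - 3*H*j)
D(L, s) = 12 + L + 12*s (D(L, s) = L - (-12 - 3*4*s) = L - (-12 - 12*s) = L + (12 + 12*s) = 12 + L + 12*s)
D(-25, 49) - 1*4503 = (12 - 25 + 12*49) - 1*4503 = (12 - 25 + 588) - 4503 = 575 - 4503 = -3928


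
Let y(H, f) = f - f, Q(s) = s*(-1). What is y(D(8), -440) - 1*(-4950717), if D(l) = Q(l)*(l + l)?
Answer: 4950717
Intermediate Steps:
Q(s) = -s
D(l) = -2*l**2 (D(l) = (-l)*(l + l) = (-l)*(2*l) = -2*l**2)
y(H, f) = 0
y(D(8), -440) - 1*(-4950717) = 0 - 1*(-4950717) = 0 + 4950717 = 4950717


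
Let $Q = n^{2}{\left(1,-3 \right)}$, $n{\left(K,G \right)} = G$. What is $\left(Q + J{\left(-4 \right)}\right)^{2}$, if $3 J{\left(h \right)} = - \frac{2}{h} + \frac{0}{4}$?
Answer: $\frac{3025}{36} \approx 84.028$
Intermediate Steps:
$J{\left(h \right)} = - \frac{2}{3 h}$ ($J{\left(h \right)} = \frac{- \frac{2}{h} + \frac{0}{4}}{3} = \frac{- \frac{2}{h} + 0 \cdot \frac{1}{4}}{3} = \frac{- \frac{2}{h} + 0}{3} = \frac{\left(-2\right) \frac{1}{h}}{3} = - \frac{2}{3 h}$)
$Q = 9$ ($Q = \left(-3\right)^{2} = 9$)
$\left(Q + J{\left(-4 \right)}\right)^{2} = \left(9 - \frac{2}{3 \left(-4\right)}\right)^{2} = \left(9 - - \frac{1}{6}\right)^{2} = \left(9 + \frac{1}{6}\right)^{2} = \left(\frac{55}{6}\right)^{2} = \frac{3025}{36}$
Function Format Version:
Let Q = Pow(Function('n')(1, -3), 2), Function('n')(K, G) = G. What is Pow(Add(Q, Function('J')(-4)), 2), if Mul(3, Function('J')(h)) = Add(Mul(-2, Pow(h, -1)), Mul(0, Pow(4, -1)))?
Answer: Rational(3025, 36) ≈ 84.028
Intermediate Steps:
Function('J')(h) = Mul(Rational(-2, 3), Pow(h, -1)) (Function('J')(h) = Mul(Rational(1, 3), Add(Mul(-2, Pow(h, -1)), Mul(0, Pow(4, -1)))) = Mul(Rational(1, 3), Add(Mul(-2, Pow(h, -1)), Mul(0, Rational(1, 4)))) = Mul(Rational(1, 3), Add(Mul(-2, Pow(h, -1)), 0)) = Mul(Rational(1, 3), Mul(-2, Pow(h, -1))) = Mul(Rational(-2, 3), Pow(h, -1)))
Q = 9 (Q = Pow(-3, 2) = 9)
Pow(Add(Q, Function('J')(-4)), 2) = Pow(Add(9, Mul(Rational(-2, 3), Pow(-4, -1))), 2) = Pow(Add(9, Mul(Rational(-2, 3), Rational(-1, 4))), 2) = Pow(Add(9, Rational(1, 6)), 2) = Pow(Rational(55, 6), 2) = Rational(3025, 36)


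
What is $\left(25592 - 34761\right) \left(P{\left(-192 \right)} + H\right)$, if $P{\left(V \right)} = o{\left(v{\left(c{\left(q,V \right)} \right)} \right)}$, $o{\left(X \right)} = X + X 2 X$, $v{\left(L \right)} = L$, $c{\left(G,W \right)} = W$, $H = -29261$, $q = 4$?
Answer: $-405957475$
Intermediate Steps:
$o{\left(X \right)} = X + 2 X^{2}$
$P{\left(V \right)} = V \left(1 + 2 V\right)$
$\left(25592 - 34761\right) \left(P{\left(-192 \right)} + H\right) = \left(25592 - 34761\right) \left(- 192 \left(1 + 2 \left(-192\right)\right) - 29261\right) = - 9169 \left(- 192 \left(1 - 384\right) - 29261\right) = - 9169 \left(\left(-192\right) \left(-383\right) - 29261\right) = - 9169 \left(73536 - 29261\right) = \left(-9169\right) 44275 = -405957475$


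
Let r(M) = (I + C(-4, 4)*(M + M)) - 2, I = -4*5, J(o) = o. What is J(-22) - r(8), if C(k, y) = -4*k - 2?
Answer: -224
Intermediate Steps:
C(k, y) = -2 - 4*k
I = -20
r(M) = -22 + 28*M (r(M) = (-20 + (-2 - 4*(-4))*(M + M)) - 2 = (-20 + (-2 + 16)*(2*M)) - 2 = (-20 + 14*(2*M)) - 2 = (-20 + 28*M) - 2 = -22 + 28*M)
J(-22) - r(8) = -22 - (-22 + 28*8) = -22 - (-22 + 224) = -22 - 1*202 = -22 - 202 = -224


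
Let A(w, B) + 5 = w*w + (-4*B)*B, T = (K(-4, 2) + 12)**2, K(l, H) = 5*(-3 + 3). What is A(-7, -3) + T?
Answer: 152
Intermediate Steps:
K(l, H) = 0 (K(l, H) = 5*0 = 0)
T = 144 (T = (0 + 12)**2 = 12**2 = 144)
A(w, B) = -5 + w**2 - 4*B**2 (A(w, B) = -5 + (w*w + (-4*B)*B) = -5 + (w**2 - 4*B**2) = -5 + w**2 - 4*B**2)
A(-7, -3) + T = (-5 + (-7)**2 - 4*(-3)**2) + 144 = (-5 + 49 - 4*9) + 144 = (-5 + 49 - 36) + 144 = 8 + 144 = 152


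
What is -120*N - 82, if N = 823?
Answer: -98842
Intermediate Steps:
-120*N - 82 = -120*823 - 82 = -98760 - 82 = -98842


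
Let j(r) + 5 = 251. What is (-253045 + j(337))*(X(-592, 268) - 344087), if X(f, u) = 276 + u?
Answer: 86847326857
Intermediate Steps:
j(r) = 246 (j(r) = -5 + 251 = 246)
(-253045 + j(337))*(X(-592, 268) - 344087) = (-253045 + 246)*((276 + 268) - 344087) = -252799*(544 - 344087) = -252799*(-343543) = 86847326857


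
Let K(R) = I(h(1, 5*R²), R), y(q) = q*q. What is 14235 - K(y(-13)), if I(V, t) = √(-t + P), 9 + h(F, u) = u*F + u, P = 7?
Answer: 14235 - 9*I*√2 ≈ 14235.0 - 12.728*I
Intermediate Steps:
y(q) = q²
h(F, u) = -9 + u + F*u (h(F, u) = -9 + (u*F + u) = -9 + (F*u + u) = -9 + (u + F*u) = -9 + u + F*u)
I(V, t) = √(7 - t) (I(V, t) = √(-t + 7) = √(7 - t))
K(R) = √(7 - R)
14235 - K(y(-13)) = 14235 - √(7 - 1*(-13)²) = 14235 - √(7 - 1*169) = 14235 - √(7 - 169) = 14235 - √(-162) = 14235 - 9*I*√2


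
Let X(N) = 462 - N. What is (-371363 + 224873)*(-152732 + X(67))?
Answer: 22315847130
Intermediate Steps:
(-371363 + 224873)*(-152732 + X(67)) = (-371363 + 224873)*(-152732 + (462 - 1*67)) = -146490*(-152732 + (462 - 67)) = -146490*(-152732 + 395) = -146490*(-152337) = 22315847130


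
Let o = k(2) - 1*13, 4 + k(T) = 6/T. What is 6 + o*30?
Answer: -414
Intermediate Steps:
k(T) = -4 + 6/T
o = -14 (o = (-4 + 6/2) - 1*13 = (-4 + 6*(½)) - 13 = (-4 + 3) - 13 = -1 - 13 = -14)
6 + o*30 = 6 - 14*30 = 6 - 420 = -414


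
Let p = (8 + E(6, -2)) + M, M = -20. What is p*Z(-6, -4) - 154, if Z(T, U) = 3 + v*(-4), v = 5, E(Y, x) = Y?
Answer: -52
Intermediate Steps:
Z(T, U) = -17 (Z(T, U) = 3 + 5*(-4) = 3 - 20 = -17)
p = -6 (p = (8 + 6) - 20 = 14 - 20 = -6)
p*Z(-6, -4) - 154 = -6*(-17) - 154 = 102 - 154 = -52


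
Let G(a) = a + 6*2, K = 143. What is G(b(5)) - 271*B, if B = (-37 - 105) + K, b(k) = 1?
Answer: -258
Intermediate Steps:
G(a) = 12 + a (G(a) = a + 12 = 12 + a)
B = 1 (B = (-37 - 105) + 143 = -142 + 143 = 1)
G(b(5)) - 271*B = (12 + 1) - 271*1 = 13 - 271 = -258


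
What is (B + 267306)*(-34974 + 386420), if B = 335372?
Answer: 211808772388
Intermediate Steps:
(B + 267306)*(-34974 + 386420) = (335372 + 267306)*(-34974 + 386420) = 602678*351446 = 211808772388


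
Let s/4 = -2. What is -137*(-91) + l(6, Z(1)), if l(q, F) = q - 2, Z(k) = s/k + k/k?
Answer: 12471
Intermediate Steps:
s = -8 (s = 4*(-2) = -8)
Z(k) = 1 - 8/k (Z(k) = -8/k + k/k = -8/k + 1 = 1 - 8/k)
l(q, F) = -2 + q
-137*(-91) + l(6, Z(1)) = -137*(-91) + (-2 + 6) = 12467 + 4 = 12471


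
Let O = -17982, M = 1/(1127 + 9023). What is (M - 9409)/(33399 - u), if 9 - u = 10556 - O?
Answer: -95501349/628569200 ≈ -0.15193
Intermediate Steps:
M = 1/10150 ≈ 9.8522e-5
u = -28529 (u = 9 - (10556 - 1*(-17982)) = 9 - (10556 + 17982) = 9 - 1*28538 = 9 - 28538 = -28529)
(M - 9409)/(33399 - u) = (1/10150 - 9409)/(33399 - 1*(-28529)) = -95501349/(10150*(33399 + 28529)) = -95501349/10150/61928 = -95501349/10150*1/61928 = -95501349/628569200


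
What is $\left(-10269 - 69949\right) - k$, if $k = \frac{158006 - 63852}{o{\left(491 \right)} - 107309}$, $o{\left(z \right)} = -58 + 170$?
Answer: $- \frac{8599034792}{107197} \approx -80217.0$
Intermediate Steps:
$o{\left(z \right)} = 112$
$k = - \frac{94154}{107197}$ ($k = \frac{158006 - 63852}{112 - 107309} = \frac{94154}{-107197} = 94154 \left(- \frac{1}{107197}\right) = - \frac{94154}{107197} \approx -0.87833$)
$\left(-10269 - 69949\right) - k = \left(-10269 - 69949\right) - - \frac{94154}{107197} = \left(-10269 - 69949\right) + \frac{94154}{107197} = -80218 + \frac{94154}{107197} = - \frac{8599034792}{107197}$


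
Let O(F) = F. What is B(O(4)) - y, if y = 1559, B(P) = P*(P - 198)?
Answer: -2335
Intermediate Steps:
B(P) = P*(-198 + P)
B(O(4)) - y = 4*(-198 + 4) - 1*1559 = 4*(-194) - 1559 = -776 - 1559 = -2335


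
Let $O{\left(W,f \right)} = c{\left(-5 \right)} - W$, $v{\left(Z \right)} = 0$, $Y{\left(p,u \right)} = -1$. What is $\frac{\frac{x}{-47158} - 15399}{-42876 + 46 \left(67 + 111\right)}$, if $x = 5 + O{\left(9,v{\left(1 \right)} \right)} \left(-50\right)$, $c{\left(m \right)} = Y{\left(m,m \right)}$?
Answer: $\frac{726186547}{1635816704} \approx 0.44393$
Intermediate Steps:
$c{\left(m \right)} = -1$
$O{\left(W,f \right)} = -1 - W$
$x = 505$ ($x = 5 + \left(-1 - 9\right) \left(-50\right) = 5 - -500 = 5 + 500 = 505$)
$\frac{\frac{x}{-47158} - 15399}{-42876 + 46 \left(67 + 111\right)} = \frac{\frac{505}{-47158} - 15399}{-42876 + 46 \left(67 + 111\right)} = \frac{505 \left(- \frac{1}{47158}\right) - 15399}{-42876 + 46 \cdot 178} = \frac{- \frac{505}{47158} - 15399}{-42876 + 8188} = - \frac{726186547}{47158 \left(-34688\right)} = \left(- \frac{726186547}{47158}\right) \left(- \frac{1}{34688}\right) = \frac{726186547}{1635816704}$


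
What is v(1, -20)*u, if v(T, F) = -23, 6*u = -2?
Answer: 23/3 ≈ 7.6667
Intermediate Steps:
u = -⅓ (u = (⅙)*(-2) = -⅓ ≈ -0.33333)
v(1, -20)*u = -23*(-⅓) = 23/3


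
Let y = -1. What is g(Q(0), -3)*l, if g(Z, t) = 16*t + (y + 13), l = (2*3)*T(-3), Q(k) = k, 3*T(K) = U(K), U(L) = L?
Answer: 216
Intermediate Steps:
T(K) = K/3
l = -6 (l = (2*3)*((1/3)*(-3)) = 6*(-1) = -6)
g(Z, t) = 12 + 16*t (g(Z, t) = 16*t + (-1 + 13) = 16*t + 12 = 12 + 16*t)
g(Q(0), -3)*l = (12 + 16*(-3))*(-6) = (12 - 48)*(-6) = -36*(-6) = 216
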